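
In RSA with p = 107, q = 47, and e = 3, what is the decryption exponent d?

3251

φ(n) = (p−1)(q−1) = 106·46 = 4876.
Need d with 3·d ≡ 1 (mod 4876). Apply the extended Euclidean algorithm:
4876 = 1625*3 + 1
3 = 3*1 + 0
Back-substitute:
1 = 4876 − 1625·3
So 3·(-1625) ≡ 1 (mod 4876), hence d ≡ -1625 ≡ 3251 (mod 4876).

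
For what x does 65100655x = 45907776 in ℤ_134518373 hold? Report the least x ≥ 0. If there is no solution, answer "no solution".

First find gcd(65100655, 134518373):
134518373 = 2·65100655 + 4317063
65100655 = 15·4317063 + 344710
4317063 = 12·344710 + 180543
344710 = 1·180543 + 164167
180543 = 1·164167 + 16376
164167 = 10·16376 + 407
16376 = 40·407 + 96
407 = 4·96 + 23
96 = 4·23 + 4
23 = 5·4 + 3
4 = 1·3 + 1
3 = 3·1 + 0
gcd = 1, so a unique solution mod 134518373 exists.
Back-substitute for the Bézout coefficients:
1 = 4 − 3
1 = −23 + 6·4
1 = 6·96 − 25·23
1 = −25·407 + 106·96
1 = 106·16376 − 4265·407
1 = −4265·164167 + 42756·16376
1 = 42756·180543 − 47021·164167
1 = −47021·344710 + 89777·180543
1 = 89777·4317063 − 1124345·344710
1 = −1124345·65100655 + 16954952·4317063
1 = 16954952·134518373 − 35034249·65100655
So 65100655·(-35034249) ≡ 1 (mod 134518373), giving 65100655⁻¹ ≡ 99484124.
x ≡ 65100655⁻¹·45907776 ≡ 99484124·45907776 ≡ 123528763 (mod 134518373).

123528763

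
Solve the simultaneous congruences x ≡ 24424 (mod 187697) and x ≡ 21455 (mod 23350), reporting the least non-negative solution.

Write x = 24424 + 187697·k. Then 187697·k ≡ 21455 − 24424 ≡ 20381 (mod 23350).
Need 187697⁻¹ mod 23350. Extended Euclid on (23350, 897):
23350 = 26×897 + 28
897 = 32×28 + 1
28 = 28×1 + 0
Back-substitute:
1 = 897 − 32·28
1 = −32·23350 + 833·897
187697⁻¹ ≡ 833 (mod 23350), so k ≡ 833·20381 ≡ 1923 (mod 23350).
x = 24424 + 187697·1923 = 360965755.

360965755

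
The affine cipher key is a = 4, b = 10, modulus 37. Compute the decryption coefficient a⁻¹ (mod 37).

Apply the Euclidean algorithm to 37 and 4:
37 = 9·4 + 1
4 = 4·1 + 0
gcd = 1, so the inverse exists. Back-substitute:
1 = 37 − 9·4
Hence 4⁻¹ ≡ -9 ≡ 28 (mod 37).

28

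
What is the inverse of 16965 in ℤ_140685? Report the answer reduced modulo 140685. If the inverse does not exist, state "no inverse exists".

no inverse exists

Euclidean algorithm on 140685, 16965:
140685 = 8*16965 + 4965
16965 = 3*4965 + 2070
4965 = 2*2070 + 825
2070 = 2*825 + 420
825 = 1*420 + 405
420 = 1*405 + 15
405 = 27*15 + 0
gcd(16965, 140685) = 15 ≠ 1, so 16965 has no multiplicative inverse modulo 140685.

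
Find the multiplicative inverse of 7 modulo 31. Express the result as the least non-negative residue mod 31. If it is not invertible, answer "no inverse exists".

Apply the Euclidean algorithm to 31 and 7:
31 = 4*7 + 3
7 = 2*3 + 1
3 = 3*1 + 0
The gcd is 1. Working backward:
1 = 7 − 2·3
1 = −2·31 + 9·7
So 7·9 ≡ 1 (mod 31).

9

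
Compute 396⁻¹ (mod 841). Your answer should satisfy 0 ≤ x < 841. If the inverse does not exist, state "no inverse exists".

Extended Euclidean algorithm:
841 = 2*396 + 49
396 = 8*49 + 4
49 = 12*4 + 1
4 = 4*1 + 0
gcd = 1, so the inverse exists. Back-substitute:
1 = 49 − 12·4
1 = −12·396 + 97·49
1 = 97·841 − 206·396
Thus 396·(-206) ≡ 1 (mod 841); reducing, -206 mod 841 = 635.

635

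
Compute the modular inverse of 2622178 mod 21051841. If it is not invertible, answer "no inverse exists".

Run Euclid on (21051841, 2622178):
21051841 = 8·2622178 + 74417
2622178 = 35·74417 + 17583
74417 = 4·17583 + 4085
17583 = 4·4085 + 1243
4085 = 3·1243 + 356
1243 = 3·356 + 175
356 = 2·175 + 6
175 = 29·6 + 1
6 = 6·1 + 0
Since gcd(2622178, 21051841) = 1, back-substitute to write 1 as a combination:
1 = 175 − 29·6
1 = −29·356 + 59·175
1 = 59·1243 − 206·356
1 = −206·4085 + 677·1243
1 = 677·17583 − 2914·4085
1 = −2914·74417 + 12333·17583
1 = 12333·2622178 − 434569·74417
1 = −434569·21051841 + 3488885·2622178
So 2622178·3488885 ≡ 1 (mod 21051841).

3488885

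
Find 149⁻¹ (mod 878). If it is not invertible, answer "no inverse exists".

Extended Euclidean algorithm:
878 = 5*149 + 133
149 = 1*133 + 16
133 = 8*16 + 5
16 = 3*5 + 1
5 = 5*1 + 0
Since gcd(149, 878) = 1, back-substitute to write 1 as a combination:
1 = 16 − 3·5
1 = −3·133 + 25·16
1 = 25·149 − 28·133
1 = −28·878 + 165·149
So 149·165 ≡ 1 (mod 878).

165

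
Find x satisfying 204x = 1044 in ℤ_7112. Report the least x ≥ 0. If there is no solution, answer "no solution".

First find gcd(204, 7112):
7112 = 34*204 + 176
204 = 1*176 + 28
176 = 6*28 + 8
28 = 3*8 + 4
8 = 2*4 + 0
gcd = 4 and 4 | 1044, so solutions exist. Divide through by 4: 51x ≡ 261 (mod 1778).
Now find 51⁻¹ mod 1778:
1778 = 34·51 + 44
51 = 1·44 + 7
44 = 6·7 + 2
7 = 3·2 + 1
2 = 2·1 + 0
Back-substitute:
1 = 7 − 3·2
1 = −3·44 + 19·7
1 = 19·51 − 22·44
1 = −22·1778 + 767·51
So 51⁻¹ ≡ 767 (mod 1778).
Then x ≡ 767·261 ≡ 1051 (mod 1778); the smallest non-negative solution is x = 1051.

1051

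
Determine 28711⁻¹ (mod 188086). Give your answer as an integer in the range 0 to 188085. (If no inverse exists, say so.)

177041

Apply the Euclidean algorithm to 188086 and 28711:
188086 = 6*28711 + 15820
28711 = 1*15820 + 12891
15820 = 1*12891 + 2929
12891 = 4*2929 + 1175
2929 = 2*1175 + 579
1175 = 2*579 + 17
579 = 34*17 + 1
17 = 17*1 + 0
gcd = 1, so the inverse exists. Back-substitute:
1 = 579 − 34·17
1 = −34·1175 + 69·579
1 = 69·2929 − 172·1175
1 = −172·12891 + 757·2929
1 = 757·15820 − 929·12891
1 = −929·28711 + 1686·15820
1 = 1686·188086 − 11045·28711
Thus 28711·(-11045) ≡ 1 (mod 188086); reducing, -11045 mod 188086 = 177041.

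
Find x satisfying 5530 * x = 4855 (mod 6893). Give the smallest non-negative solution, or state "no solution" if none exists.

2874

First find gcd(5530, 6893):
6893 = 1×5530 + 1363
5530 = 4×1363 + 78
1363 = 17×78 + 37
78 = 2×37 + 4
37 = 9×4 + 1
4 = 4×1 + 0
gcd = 1, so a unique solution mod 6893 exists.
Back-substitute for the Bézout coefficients:
1 = 37 − 9·4
1 = −9·78 + 19·37
1 = 19·1363 − 332·78
1 = −332·5530 + 1347·1363
1 = 1347·6893 − 1679·5530
So 5530·(-1679) ≡ 1 (mod 6893), giving 5530⁻¹ ≡ 5214.
x ≡ 5530⁻¹·4855 ≡ 5214·4855 ≡ 2874 (mod 6893).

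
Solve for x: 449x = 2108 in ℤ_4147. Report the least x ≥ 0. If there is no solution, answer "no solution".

First find gcd(449, 4147):
4147 = 9×449 + 106
449 = 4×106 + 25
106 = 4×25 + 6
25 = 4×6 + 1
6 = 6×1 + 0
gcd = 1, so a unique solution mod 4147 exists.
Back-substitute for the Bézout coefficients:
1 = 25 − 4·6
1 = −4·106 + 17·25
1 = 17·449 − 72·106
1 = −72·4147 + 665·449
So 449·(665) ≡ 1 (mod 4147), giving 449⁻¹ ≡ 665.
x ≡ 449⁻¹·2108 ≡ 665·2108 ≡ 134 (mod 4147).

134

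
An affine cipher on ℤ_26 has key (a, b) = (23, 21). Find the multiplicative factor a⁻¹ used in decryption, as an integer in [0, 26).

17

Apply the Euclidean algorithm to 26 and 23:
26 = 1×23 + 3
23 = 7×3 + 2
3 = 1×2 + 1
2 = 2×1 + 0
gcd = 1, so the inverse exists. Back-substitute:
1 = 3 − 2
1 = −23 + 8·3
1 = 8·26 − 9·23
Hence 23⁻¹ ≡ -9 ≡ 17 (mod 26).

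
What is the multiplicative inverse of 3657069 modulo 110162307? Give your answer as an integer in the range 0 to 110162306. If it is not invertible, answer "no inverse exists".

Euclidean algorithm on 110162307, 3657069:
110162307 = 30*3657069 + 450237
3657069 = 8*450237 + 55173
450237 = 8*55173 + 8853
55173 = 6*8853 + 2055
8853 = 4*2055 + 633
2055 = 3*633 + 156
633 = 4*156 + 9
156 = 17*9 + 3
9 = 3*3 + 0
The gcd is 3, not 1, hence no inverse exists.

no inverse exists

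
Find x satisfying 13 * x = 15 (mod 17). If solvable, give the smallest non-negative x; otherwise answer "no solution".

9

First find gcd(13, 17):
17 = 1·13 + 4
13 = 3·4 + 1
4 = 4·1 + 0
gcd = 1, so a unique solution mod 17 exists.
Back-substitute for the Bézout coefficients:
1 = 13 − 3·4
1 = −3·17 + 4·13
So 13·(4) ≡ 1 (mod 17), giving 13⁻¹ ≡ 4.
x ≡ 13⁻¹·15 ≡ 4·15 ≡ 9 (mod 17).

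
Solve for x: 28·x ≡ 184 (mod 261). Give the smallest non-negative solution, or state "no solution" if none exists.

First find gcd(28, 261):
261 = 9*28 + 9
28 = 3*9 + 1
9 = 9*1 + 0
gcd = 1, so a unique solution mod 261 exists.
Back-substitute for the Bézout coefficients:
1 = 28 − 3·9
1 = −3·261 + 28·28
So 28·(28) ≡ 1 (mod 261), giving 28⁻¹ ≡ 28.
x ≡ 28⁻¹·184 ≡ 28·184 ≡ 193 (mod 261).

193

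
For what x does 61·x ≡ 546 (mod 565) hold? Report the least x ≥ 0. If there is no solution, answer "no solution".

First find gcd(61, 565):
565 = 9*61 + 16
61 = 3*16 + 13
16 = 1*13 + 3
13 = 4*3 + 1
3 = 3*1 + 0
gcd = 1, so a unique solution mod 565 exists.
Back-substitute for the Bézout coefficients:
1 = 13 − 4·3
1 = −4·16 + 5·13
1 = 5·61 − 19·16
1 = −19·565 + 176·61
So 61·(176) ≡ 1 (mod 565), giving 61⁻¹ ≡ 176.
x ≡ 61⁻¹·546 ≡ 176·546 ≡ 46 (mod 565).

46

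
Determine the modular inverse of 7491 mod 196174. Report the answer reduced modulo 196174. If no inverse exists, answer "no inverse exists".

no inverse exists

Compute gcd(7491, 196174):
196174 = 26*7491 + 1408
7491 = 5*1408 + 451
1408 = 3*451 + 55
451 = 8*55 + 11
55 = 5*11 + 0
Since gcd = 11 > 1, 7491 is not a unit mod 196174.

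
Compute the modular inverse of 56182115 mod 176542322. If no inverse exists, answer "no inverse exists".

Compute gcd(56182115, 176542322):
176542322 = 3·56182115 + 7995977
56182115 = 7·7995977 + 210276
7995977 = 38·210276 + 5489
210276 = 38·5489 + 1694
5489 = 3·1694 + 407
1694 = 4·407 + 66
407 = 6·66 + 11
66 = 6·11 + 0
gcd(56182115, 176542322) = 11 ≠ 1, so 56182115 has no multiplicative inverse modulo 176542322.

no inverse exists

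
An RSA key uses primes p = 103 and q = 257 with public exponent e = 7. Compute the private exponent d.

φ(n) = (p−1)(q−1) = 102·256 = 26112.
Need d with 7·d ≡ 1 (mod 26112). Apply the extended Euclidean algorithm:
26112 = 3730×7 + 2
7 = 3×2 + 1
2 = 2×1 + 0
Back-substitute:
1 = 7 − 3·2
1 = −3·26112 + 11191·7
So 7·11191 ≡ 1 (mod 26112), hence d = 11191.

11191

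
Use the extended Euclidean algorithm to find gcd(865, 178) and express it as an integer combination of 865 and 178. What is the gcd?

Repeated division:
865 = 4×178 + 153
178 = 1×153 + 25
153 = 6×25 + 3
25 = 8×3 + 1
3 = 3×1 + 0
gcd(865, 178) = 1.
Back-substituting:
1 = 25 − 8·3
1 = −8·153 + 49·25
1 = 49·178 − 57·153
1 = −57·865 + 277·178
So 1 = (-57)·865 + (277)·178.

1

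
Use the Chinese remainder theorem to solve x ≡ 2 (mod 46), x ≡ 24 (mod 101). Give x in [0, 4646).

Write x = 2 + 46·k. Then 46·k ≡ 24 − 2 ≡ 22 (mod 101).
Need 46⁻¹ mod 101. Extended Euclid on (101, 46):
101 = 2*46 + 9
46 = 5*9 + 1
9 = 9*1 + 0
Back-substitute:
1 = 46 − 5·9
1 = −5·101 + 11·46
46⁻¹ ≡ 11 (mod 101), so k ≡ 11·22 ≡ 40 (mod 101).
x = 2 + 46·40 = 1842.

1842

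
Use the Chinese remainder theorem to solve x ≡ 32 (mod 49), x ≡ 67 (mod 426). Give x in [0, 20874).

Write x = 32 + 49·k. Then 49·k ≡ 67 − 32 ≡ 35 (mod 426).
Need 49⁻¹ mod 426. Extended Euclid on (426, 49):
426 = 8·49 + 34
49 = 1·34 + 15
34 = 2·15 + 4
15 = 3·4 + 3
4 = 1·3 + 1
3 = 3·1 + 0
Back-substitute:
1 = 4 − 3
1 = −15 + 4·4
1 = 4·34 − 9·15
1 = −9·49 + 13·34
1 = 13·426 − 113·49
49⁻¹ ≡ 313 (mod 426), so k ≡ 313·35 ≡ 305 (mod 426).
x = 32 + 49·305 = 14977.

14977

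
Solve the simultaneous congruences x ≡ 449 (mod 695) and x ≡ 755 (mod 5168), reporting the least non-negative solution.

Write x = 449 + 695·k. Then 695·k ≡ 755 − 449 ≡ 306 (mod 5168).
Need 695⁻¹ mod 5168. Extended Euclid on (5168, 695):
5168 = 7·695 + 303
695 = 2·303 + 89
303 = 3·89 + 36
89 = 2·36 + 17
36 = 2·17 + 2
17 = 8·2 + 1
2 = 2·1 + 0
Back-substitute:
1 = 17 − 8·2
1 = −8·36 + 17·17
1 = 17·89 − 42·36
1 = −42·303 + 143·89
1 = 143·695 − 328·303
1 = −328·5168 + 2439·695
695⁻¹ ≡ 2439 (mod 5168), so k ≡ 2439·306 ≡ 2142 (mod 5168).
x = 449 + 695·2142 = 1489139.

1489139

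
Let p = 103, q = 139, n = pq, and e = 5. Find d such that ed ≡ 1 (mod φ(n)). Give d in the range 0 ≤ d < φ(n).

φ(n) = (p−1)(q−1) = 102·138 = 14076.
Need d with 5·d ≡ 1 (mod 14076). Apply the extended Euclidean algorithm:
14076 = 2815*5 + 1
5 = 5*1 + 0
Back-substitute:
1 = 14076 − 2815·5
So 5·(-2815) ≡ 1 (mod 14076), hence d ≡ -2815 ≡ 11261 (mod 14076).

11261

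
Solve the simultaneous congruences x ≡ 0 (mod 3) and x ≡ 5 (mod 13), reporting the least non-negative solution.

18

Write x = 0 + 3·k. Then 3·k ≡ 5 − 0 ≡ 5 (mod 13).
Need 3⁻¹ mod 13. Extended Euclid on (13, 3):
13 = 4·3 + 1
3 = 3·1 + 0
Back-substitute:
1 = 13 − 4·3
3⁻¹ ≡ 9 (mod 13), so k ≡ 9·5 ≡ 6 (mod 13).
x = 0 + 3·6 = 18.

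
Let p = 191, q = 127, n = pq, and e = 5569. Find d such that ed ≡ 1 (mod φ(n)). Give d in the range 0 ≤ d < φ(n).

17509

φ(n) = (p−1)(q−1) = 190·126 = 23940.
Need d with 5569·d ≡ 1 (mod 23940). Apply the extended Euclidean algorithm:
23940 = 4·5569 + 1664
5569 = 3·1664 + 577
1664 = 2·577 + 510
577 = 1·510 + 67
510 = 7·67 + 41
67 = 1·41 + 26
41 = 1·26 + 15
26 = 1·15 + 11
15 = 1·11 + 4
11 = 2·4 + 3
4 = 1·3 + 1
3 = 3·1 + 0
Back-substitute:
1 = 4 − 3
1 = −11 + 3·4
1 = 3·15 − 4·11
1 = −4·26 + 7·15
1 = 7·41 − 11·26
1 = −11·67 + 18·41
1 = 18·510 − 137·67
1 = −137·577 + 155·510
1 = 155·1664 − 447·577
1 = −447·5569 + 1496·1664
1 = 1496·23940 − 6431·5569
So 5569·(-6431) ≡ 1 (mod 23940), hence d ≡ -6431 ≡ 17509 (mod 23940).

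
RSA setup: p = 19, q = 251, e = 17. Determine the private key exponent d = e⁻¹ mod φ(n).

φ(n) = (p−1)(q−1) = 18·250 = 4500.
Need d with 17·d ≡ 1 (mod 4500). Apply the extended Euclidean algorithm:
4500 = 264·17 + 12
17 = 1·12 + 5
12 = 2·5 + 2
5 = 2·2 + 1
2 = 2·1 + 0
Back-substitute:
1 = 5 − 2·2
1 = −2·12 + 5·5
1 = 5·17 − 7·12
1 = −7·4500 + 1853·17
So 17·1853 ≡ 1 (mod 4500), hence d = 1853.

1853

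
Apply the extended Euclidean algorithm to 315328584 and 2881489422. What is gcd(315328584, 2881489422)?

Apply Euclid's algorithm to 2881489422 and 315328584:
2881489422 = 9*315328584 + 43532166
315328584 = 7*43532166 + 10603422
43532166 = 4*10603422 + 1118478
10603422 = 9*1118478 + 537120
1118478 = 2*537120 + 44238
537120 = 12*44238 + 6264
44238 = 7*6264 + 390
6264 = 16*390 + 24
390 = 16*24 + 6
24 = 4*6 + 0
gcd(315328584, 2881489422) = 6.
Working backward:
6 = 390 − 16·24
6 = −16·6264 + 257·390
6 = 257·44238 − 1815·6264
6 = −1815·537120 + 22037·44238
6 = 22037·1118478 − 45889·537120
6 = −45889·10603422 + 435038·1118478
6 = 435038·43532166 − 1786041·10603422
6 = −1786041·315328584 + 12937325·43532166
6 = 12937325·2881489422 − 118221966·315328584
So 6 = (12937325)·2881489422 + (-118221966)·315328584.

6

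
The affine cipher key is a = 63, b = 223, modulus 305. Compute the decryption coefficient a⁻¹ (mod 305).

Apply the Euclidean algorithm to 305 and 63:
305 = 4×63 + 53
63 = 1×53 + 10
53 = 5×10 + 3
10 = 3×3 + 1
3 = 3×1 + 0
Since gcd(63, 305) = 1, back-substitute to write 1 as a combination:
1 = 10 − 3·3
1 = −3·53 + 16·10
1 = 16·63 − 19·53
1 = −19·305 + 92·63
So 63·92 ≡ 1 (mod 305).

92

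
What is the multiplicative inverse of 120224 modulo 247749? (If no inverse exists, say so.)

57212

gcd(247749, 120224) by repeated division:
247749 = 2·120224 + 7301
120224 = 16·7301 + 3408
7301 = 2·3408 + 485
3408 = 7·485 + 13
485 = 37·13 + 4
13 = 3·4 + 1
4 = 4·1 + 0
The gcd is 1. Working backward:
1 = 13 − 3·4
1 = −3·485 + 112·13
1 = 112·3408 − 787·485
1 = −787·7301 + 1686·3408
1 = 1686·120224 − 27763·7301
1 = −27763·247749 + 57212·120224
So 120224·57212 ≡ 1 (mod 247749).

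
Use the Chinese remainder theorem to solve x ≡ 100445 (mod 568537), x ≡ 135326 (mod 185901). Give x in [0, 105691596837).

92123561777

Write x = 100445 + 568537·k. Then 568537·k ≡ 135326 − 100445 ≡ 34881 (mod 185901).
Need 568537⁻¹ mod 185901. Extended Euclid on (185901, 10834):
185901 = 17·10834 + 1723
10834 = 6·1723 + 496
1723 = 3·496 + 235
496 = 2·235 + 26
235 = 9·26 + 1
26 = 26·1 + 0
Back-substitute:
1 = 235 − 9·26
1 = −9·496 + 19·235
1 = 19·1723 − 66·496
1 = −66·10834 + 415·1723
1 = 415·185901 − 7121·10834
568537⁻¹ ≡ 178780 (mod 185901), so k ≡ 178780·34881 ≡ 162036 (mod 185901).
x = 100445 + 568537·162036 = 92123561777.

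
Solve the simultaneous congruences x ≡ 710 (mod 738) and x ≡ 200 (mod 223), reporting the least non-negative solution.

Write x = 710 + 738·k. Then 738·k ≡ 200 − 710 ≡ 159 (mod 223).
Need 738⁻¹ mod 223. Extended Euclid on (223, 69):
223 = 3*69 + 16
69 = 4*16 + 5
16 = 3*5 + 1
5 = 5*1 + 0
Back-substitute:
1 = 16 − 3·5
1 = −3·69 + 13·16
1 = 13·223 − 42·69
738⁻¹ ≡ 181 (mod 223), so k ≡ 181·159 ≡ 12 (mod 223).
x = 710 + 738·12 = 9566.

9566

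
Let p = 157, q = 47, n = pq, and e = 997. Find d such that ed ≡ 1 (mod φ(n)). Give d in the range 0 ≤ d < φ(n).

4189

φ(n) = (p−1)(q−1) = 156·46 = 7176.
Need d with 997·d ≡ 1 (mod 7176). Apply the extended Euclidean algorithm:
7176 = 7×997 + 197
997 = 5×197 + 12
197 = 16×12 + 5
12 = 2×5 + 2
5 = 2×2 + 1
2 = 2×1 + 0
Back-substitute:
1 = 5 − 2·2
1 = −2·12 + 5·5
1 = 5·197 − 82·12
1 = −82·997 + 415·197
1 = 415·7176 − 2987·997
So 997·(-2987) ≡ 1 (mod 7176), hence d ≡ -2987 ≡ 4189 (mod 7176).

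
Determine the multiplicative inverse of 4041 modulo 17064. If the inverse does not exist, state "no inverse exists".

Euclidean algorithm on 17064, 4041:
17064 = 4·4041 + 900
4041 = 4·900 + 441
900 = 2·441 + 18
441 = 24·18 + 9
18 = 2·9 + 0
The gcd is 9, not 1, hence no inverse exists.

no inverse exists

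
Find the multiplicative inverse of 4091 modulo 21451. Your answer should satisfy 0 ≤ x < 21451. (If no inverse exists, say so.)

18845

Extended Euclidean algorithm:
21451 = 5·4091 + 996
4091 = 4·996 + 107
996 = 9·107 + 33
107 = 3·33 + 8
33 = 4·8 + 1
8 = 8·1 + 0
Since gcd(4091, 21451) = 1, back-substitute to write 1 as a combination:
1 = 33 − 4·8
1 = −4·107 + 13·33
1 = 13·996 − 121·107
1 = −121·4091 + 497·996
1 = 497·21451 − 2606·4091
Hence 4091⁻¹ ≡ -2606 ≡ 18845 (mod 21451).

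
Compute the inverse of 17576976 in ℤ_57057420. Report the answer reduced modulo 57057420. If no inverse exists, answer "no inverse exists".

Compute gcd(17576976, 57057420):
57057420 = 3*17576976 + 4326492
17576976 = 4*4326492 + 271008
4326492 = 15*271008 + 261372
271008 = 1*261372 + 9636
261372 = 27*9636 + 1200
9636 = 8*1200 + 36
1200 = 33*36 + 12
36 = 3*12 + 0
Since gcd = 12 > 1, 17576976 is not a unit mod 57057420.

no inverse exists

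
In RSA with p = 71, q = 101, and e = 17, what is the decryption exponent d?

5353

φ(n) = (p−1)(q−1) = 70·100 = 7000.
Need d with 17·d ≡ 1 (mod 7000). Apply the extended Euclidean algorithm:
7000 = 411·17 + 13
17 = 1·13 + 4
13 = 3·4 + 1
4 = 4·1 + 0
Back-substitute:
1 = 13 − 3·4
1 = −3·17 + 4·13
1 = 4·7000 − 1647·17
So 17·(-1647) ≡ 1 (mod 7000), hence d ≡ -1647 ≡ 5353 (mod 7000).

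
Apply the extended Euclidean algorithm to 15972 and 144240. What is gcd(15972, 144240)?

12

Repeated division:
144240 = 9×15972 + 492
15972 = 32×492 + 228
492 = 2×228 + 36
228 = 6×36 + 12
36 = 3×12 + 0
gcd(15972, 144240) = 12.
Working backward:
12 = 228 − 6·36
12 = −6·492 + 13·228
12 = 13·15972 − 422·492
12 = −422·144240 + 3811·15972
So 12 = (-422)·144240 + (3811)·15972.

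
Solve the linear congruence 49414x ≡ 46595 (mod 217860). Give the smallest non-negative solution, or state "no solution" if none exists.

gcd(49414, 217860):
217860 = 4*49414 + 20204
49414 = 2*20204 + 9006
20204 = 2*9006 + 2192
9006 = 4*2192 + 238
2192 = 9*238 + 50
238 = 4*50 + 38
50 = 1*38 + 12
38 = 3*12 + 2
12 = 6*2 + 0
gcd = 2, but 2 ∤ 46595, so the congruence has no solution.

no solution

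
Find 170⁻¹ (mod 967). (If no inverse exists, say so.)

438

Apply the Euclidean algorithm to 967 and 170:
967 = 5·170 + 117
170 = 1·117 + 53
117 = 2·53 + 11
53 = 4·11 + 9
11 = 1·9 + 2
9 = 4·2 + 1
2 = 2·1 + 0
Since gcd(170, 967) = 1, back-substitute to write 1 as a combination:
1 = 9 − 4·2
1 = −4·11 + 5·9
1 = 5·53 − 24·11
1 = −24·117 + 53·53
1 = 53·170 − 77·117
1 = −77·967 + 438·170
So 170·438 ≡ 1 (mod 967).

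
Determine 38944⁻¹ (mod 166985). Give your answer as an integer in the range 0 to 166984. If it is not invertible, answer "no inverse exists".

Extended Euclidean algorithm:
166985 = 4×38944 + 11209
38944 = 3×11209 + 5317
11209 = 2×5317 + 575
5317 = 9×575 + 142
575 = 4×142 + 7
142 = 20×7 + 2
7 = 3×2 + 1
2 = 2×1 + 0
Since gcd(38944, 166985) = 1, back-substitute to write 1 as a combination:
1 = 7 − 3·2
1 = −3·142 + 61·7
1 = 61·575 − 247·142
1 = −247·5317 + 2284·575
1 = 2284·11209 − 4815·5317
1 = −4815·38944 + 16729·11209
1 = 16729·166985 − 71731·38944
Hence 38944⁻¹ ≡ -71731 ≡ 95254 (mod 166985).

95254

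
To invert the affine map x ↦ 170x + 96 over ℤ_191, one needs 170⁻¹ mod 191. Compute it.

100

Extended Euclidean algorithm:
191 = 1*170 + 21
170 = 8*21 + 2
21 = 10*2 + 1
2 = 2*1 + 0
Since gcd(170, 191) = 1, back-substitute to write 1 as a combination:
1 = 21 − 10·2
1 = −10·170 + 81·21
1 = 81·191 − 91·170
Thus 170·(-91) ≡ 1 (mod 191); reducing, -91 mod 191 = 100.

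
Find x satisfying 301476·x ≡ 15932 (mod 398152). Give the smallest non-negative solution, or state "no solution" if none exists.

16317

First find gcd(301476, 398152):
398152 = 1*301476 + 96676
301476 = 3*96676 + 11448
96676 = 8*11448 + 5092
11448 = 2*5092 + 1264
5092 = 4*1264 + 36
1264 = 35*36 + 4
36 = 9*4 + 0
gcd = 4 and 4 | 15932, so solutions exist. Divide through by 4: 75369x ≡ 3983 (mod 99538).
Now find 75369⁻¹ mod 99538:
99538 = 1*75369 + 24169
75369 = 3*24169 + 2862
24169 = 8*2862 + 1273
2862 = 2*1273 + 316
1273 = 4*316 + 9
316 = 35*9 + 1
9 = 9*1 + 0
Back-substitute:
1 = 316 − 35·9
1 = −35·1273 + 141·316
1 = 141·2862 − 317·1273
1 = −317·24169 + 2677·2862
1 = 2677·75369 − 8348·24169
1 = −8348·99538 + 11025·75369
So 75369⁻¹ ≡ 11025 (mod 99538).
Then x ≡ 11025·3983 ≡ 16317 (mod 99538); the smallest non-negative solution is x = 16317.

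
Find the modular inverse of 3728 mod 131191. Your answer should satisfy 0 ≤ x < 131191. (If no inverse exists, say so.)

69009

Extended Euclidean algorithm:
131191 = 35·3728 + 711
3728 = 5·711 + 173
711 = 4·173 + 19
173 = 9·19 + 2
19 = 9·2 + 1
2 = 2·1 + 0
The gcd is 1. Working backward:
1 = 19 − 9·2
1 = −9·173 + 82·19
1 = 82·711 − 337·173
1 = −337·3728 + 1767·711
1 = 1767·131191 − 62182·3728
So 3728·(-62182) ≡ 1 (mod 131191), and -62182 ≡ 69009 (mod 131191).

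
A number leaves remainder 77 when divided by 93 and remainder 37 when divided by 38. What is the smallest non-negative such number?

1937

Write x = 77 + 93·k. Then 93·k ≡ 37 − 77 ≡ 36 (mod 38).
Need 93⁻¹ mod 38. Extended Euclid on (38, 17):
38 = 2*17 + 4
17 = 4*4 + 1
4 = 4*1 + 0
Back-substitute:
1 = 17 − 4·4
1 = −4·38 + 9·17
93⁻¹ ≡ 9 (mod 38), so k ≡ 9·36 ≡ 20 (mod 38).
x = 77 + 93·20 = 1937.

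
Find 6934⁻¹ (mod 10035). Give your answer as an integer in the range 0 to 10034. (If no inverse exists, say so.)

Run Euclid on (10035, 6934):
10035 = 1*6934 + 3101
6934 = 2*3101 + 732
3101 = 4*732 + 173
732 = 4*173 + 40
173 = 4*40 + 13
40 = 3*13 + 1
13 = 13*1 + 0
Since gcd(6934, 10035) = 1, back-substitute to write 1 as a combination:
1 = 40 − 3·13
1 = −3·173 + 13·40
1 = 13·732 − 55·173
1 = −55·3101 + 233·732
1 = 233·6934 − 521·3101
1 = −521·10035 + 754·6934
So 6934·754 ≡ 1 (mod 10035).

754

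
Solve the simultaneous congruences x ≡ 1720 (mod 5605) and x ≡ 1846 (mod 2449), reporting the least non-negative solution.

Write x = 1720 + 5605·k. Then 5605·k ≡ 1846 − 1720 ≡ 126 (mod 2449).
Need 5605⁻¹ mod 2449. Extended Euclid on (2449, 707):
2449 = 3·707 + 328
707 = 2·328 + 51
328 = 6·51 + 22
51 = 2·22 + 7
22 = 3·7 + 1
7 = 7·1 + 0
Back-substitute:
1 = 22 − 3·7
1 = −3·51 + 7·22
1 = 7·328 − 45·51
1 = −45·707 + 97·328
1 = 97·2449 − 336·707
5605⁻¹ ≡ 2113 (mod 2449), so k ≡ 2113·126 ≡ 1746 (mod 2449).
x = 1720 + 5605·1746 = 9788050.

9788050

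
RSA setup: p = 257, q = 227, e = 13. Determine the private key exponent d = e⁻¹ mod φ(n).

8901

φ(n) = (p−1)(q−1) = 256·226 = 57856.
Need d with 13·d ≡ 1 (mod 57856). Apply the extended Euclidean algorithm:
57856 = 4450*13 + 6
13 = 2*6 + 1
6 = 6*1 + 0
Back-substitute:
1 = 13 − 2·6
1 = −2·57856 + 8901·13
So 13·8901 ≡ 1 (mod 57856), hence d = 8901.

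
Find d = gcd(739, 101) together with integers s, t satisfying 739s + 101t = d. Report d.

Repeated division:
739 = 7*101 + 32
101 = 3*32 + 5
32 = 6*5 + 2
5 = 2*2 + 1
2 = 2*1 + 0
gcd(739, 101) = 1.
Working backward:
1 = 5 − 2·2
1 = −2·32 + 13·5
1 = 13·101 − 41·32
1 = −41·739 + 300·101
So 1 = (-41)·739 + (300)·101.

1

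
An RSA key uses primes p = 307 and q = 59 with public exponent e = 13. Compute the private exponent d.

φ(n) = (p−1)(q−1) = 306·58 = 17748.
Need d with 13·d ≡ 1 (mod 17748). Apply the extended Euclidean algorithm:
17748 = 1365·13 + 3
13 = 4·3 + 1
3 = 3·1 + 0
Back-substitute:
1 = 13 − 4·3
1 = −4·17748 + 5461·13
So 13·5461 ≡ 1 (mod 17748), hence d = 5461.

5461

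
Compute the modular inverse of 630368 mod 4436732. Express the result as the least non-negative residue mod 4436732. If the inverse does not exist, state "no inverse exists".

no inverse exists

Compute gcd(630368, 4436732):
4436732 = 7×630368 + 24156
630368 = 26×24156 + 2312
24156 = 10×2312 + 1036
2312 = 2×1036 + 240
1036 = 4×240 + 76
240 = 3×76 + 12
76 = 6×12 + 4
12 = 3×4 + 0
The gcd is 4, not 1, hence no inverse exists.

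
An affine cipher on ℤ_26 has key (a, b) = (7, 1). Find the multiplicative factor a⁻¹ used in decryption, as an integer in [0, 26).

Extended Euclidean algorithm:
26 = 3×7 + 5
7 = 1×5 + 2
5 = 2×2 + 1
2 = 2×1 + 0
gcd = 1, so the inverse exists. Back-substitute:
1 = 5 − 2·2
1 = −2·7 + 3·5
1 = 3·26 − 11·7
Thus 7·(-11) ≡ 1 (mod 26); reducing, -11 mod 26 = 15.

15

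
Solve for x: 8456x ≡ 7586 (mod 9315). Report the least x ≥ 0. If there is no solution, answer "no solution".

First find gcd(8456, 9315):
9315 = 1·8456 + 859
8456 = 9·859 + 725
859 = 1·725 + 134
725 = 5·134 + 55
134 = 2·55 + 24
55 = 2·24 + 7
24 = 3·7 + 3
7 = 2·3 + 1
3 = 3·1 + 0
gcd = 1, so a unique solution mod 9315 exists.
Back-substitute for the Bézout coefficients:
1 = 7 − 2·3
1 = −2·24 + 7·7
1 = 7·55 − 16·24
1 = −16·134 + 39·55
1 = 39·725 − 211·134
1 = −211·859 + 250·725
1 = 250·8456 − 2461·859
1 = −2461·9315 + 2711·8456
So 8456·(2711) ≡ 1 (mod 9315), giving 8456⁻¹ ≡ 2711.
x ≡ 8456⁻¹·7586 ≡ 2711·7586 ≡ 7441 (mod 9315).

7441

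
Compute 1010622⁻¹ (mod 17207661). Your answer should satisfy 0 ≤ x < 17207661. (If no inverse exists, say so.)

no inverse exists

Compute gcd(1010622, 17207661):
17207661 = 17*1010622 + 27087
1010622 = 37*27087 + 8403
27087 = 3*8403 + 1878
8403 = 4*1878 + 891
1878 = 2*891 + 96
891 = 9*96 + 27
96 = 3*27 + 15
27 = 1*15 + 12
15 = 1*12 + 3
12 = 4*3 + 0
Since gcd = 3 > 1, 1010622 is not a unit mod 17207661.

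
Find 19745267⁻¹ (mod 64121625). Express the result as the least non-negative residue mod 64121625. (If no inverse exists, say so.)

Run Euclid on (64121625, 19745267):
64121625 = 3·19745267 + 4885824
19745267 = 4·4885824 + 201971
4885824 = 24·201971 + 38520
201971 = 5·38520 + 9371
38520 = 4·9371 + 1036
9371 = 9·1036 + 47
1036 = 22·47 + 2
47 = 23·2 + 1
2 = 2·1 + 0
The gcd is 1. Working backward:
1 = 47 − 23·2
1 = −23·1036 + 507·47
1 = 507·9371 − 4586·1036
1 = −4586·38520 + 18851·9371
1 = 18851·201971 − 98841·38520
1 = −98841·4885824 + 2391035·201971
1 = 2391035·19745267 − 9662981·4885824
1 = −9662981·64121625 + 31379978·19745267
So 19745267·31379978 ≡ 1 (mod 64121625).

31379978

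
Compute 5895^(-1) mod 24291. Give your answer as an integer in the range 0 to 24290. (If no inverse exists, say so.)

no inverse exists

Euclidean algorithm on 24291, 5895:
24291 = 4×5895 + 711
5895 = 8×711 + 207
711 = 3×207 + 90
207 = 2×90 + 27
90 = 3×27 + 9
27 = 3×9 + 0
Since gcd = 9 > 1, 5895 is not a unit mod 24291.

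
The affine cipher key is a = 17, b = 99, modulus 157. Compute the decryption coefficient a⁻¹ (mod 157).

Extended Euclidean algorithm:
157 = 9×17 + 4
17 = 4×4 + 1
4 = 4×1 + 0
gcd = 1, so the inverse exists. Back-substitute:
1 = 17 − 4·4
1 = −4·157 + 37·17
So 17·37 ≡ 1 (mod 157).

37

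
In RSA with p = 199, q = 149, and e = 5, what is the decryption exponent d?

5861

φ(n) = (p−1)(q−1) = 198·148 = 29304.
Need d with 5·d ≡ 1 (mod 29304). Apply the extended Euclidean algorithm:
29304 = 5860*5 + 4
5 = 1*4 + 1
4 = 4*1 + 0
Back-substitute:
1 = 5 − 4
1 = −29304 + 5861·5
So 5·5861 ≡ 1 (mod 29304), hence d = 5861.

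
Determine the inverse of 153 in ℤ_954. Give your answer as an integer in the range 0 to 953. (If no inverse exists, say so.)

no inverse exists

Euclidean algorithm on 954, 153:
954 = 6×153 + 36
153 = 4×36 + 9
36 = 4×9 + 0
Since gcd = 9 > 1, 153 is not a unit mod 954.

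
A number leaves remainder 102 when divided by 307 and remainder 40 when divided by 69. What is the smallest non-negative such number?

Write x = 102 + 307·k. Then 307·k ≡ 40 − 102 ≡ 7 (mod 69).
Need 307⁻¹ mod 69. Extended Euclid on (69, 31):
69 = 2*31 + 7
31 = 4*7 + 3
7 = 2*3 + 1
3 = 3*1 + 0
Back-substitute:
1 = 7 − 2·3
1 = −2·31 + 9·7
1 = 9·69 − 20·31
307⁻¹ ≡ 49 (mod 69), so k ≡ 49·7 ≡ 67 (mod 69).
x = 102 + 307·67 = 20671.

20671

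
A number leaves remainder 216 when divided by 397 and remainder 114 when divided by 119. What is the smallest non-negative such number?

Write x = 216 + 397·k. Then 397·k ≡ 114 − 216 ≡ 17 (mod 119).
Need 397⁻¹ mod 119. Extended Euclid on (119, 40):
119 = 2×40 + 39
40 = 1×39 + 1
39 = 39×1 + 0
Back-substitute:
1 = 40 − 39
1 = −119 + 3·40
397⁻¹ ≡ 3 (mod 119), so k ≡ 3·17 ≡ 51 (mod 119).
x = 216 + 397·51 = 20463.

20463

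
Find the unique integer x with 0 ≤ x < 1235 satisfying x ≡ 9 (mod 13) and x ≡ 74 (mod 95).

74

Write x = 9 + 13·k. Then 13·k ≡ 74 − 9 ≡ 65 (mod 95).
Need 13⁻¹ mod 95. Extended Euclid on (95, 13):
95 = 7*13 + 4
13 = 3*4 + 1
4 = 4*1 + 0
Back-substitute:
1 = 13 − 3·4
1 = −3·95 + 22·13
13⁻¹ ≡ 22 (mod 95), so k ≡ 22·65 ≡ 5 (mod 95).
x = 9 + 13·5 = 74.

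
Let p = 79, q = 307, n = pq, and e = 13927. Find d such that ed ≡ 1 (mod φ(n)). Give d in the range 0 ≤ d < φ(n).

23371

φ(n) = (p−1)(q−1) = 78·306 = 23868.
Need d with 13927·d ≡ 1 (mod 23868). Apply the extended Euclidean algorithm:
23868 = 1*13927 + 9941
13927 = 1*9941 + 3986
9941 = 2*3986 + 1969
3986 = 2*1969 + 48
1969 = 41*48 + 1
48 = 48*1 + 0
Back-substitute:
1 = 1969 − 41·48
1 = −41·3986 + 83·1969
1 = 83·9941 − 207·3986
1 = −207·13927 + 290·9941
1 = 290·23868 − 497·13927
So 13927·(-497) ≡ 1 (mod 23868), hence d ≡ -497 ≡ 23371 (mod 23868).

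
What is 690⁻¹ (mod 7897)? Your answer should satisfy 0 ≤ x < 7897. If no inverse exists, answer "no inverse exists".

Apply the Euclidean algorithm to 7897 and 690:
7897 = 11*690 + 307
690 = 2*307 + 76
307 = 4*76 + 3
76 = 25*3 + 1
3 = 3*1 + 0
The gcd is 1. Working backward:
1 = 76 − 25·3
1 = −25·307 + 101·76
1 = 101·690 − 227·307
1 = −227·7897 + 2598·690
So 690·2598 ≡ 1 (mod 7897).

2598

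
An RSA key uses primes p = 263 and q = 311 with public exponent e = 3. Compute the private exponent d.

φ(n) = (p−1)(q−1) = 262·310 = 81220.
Need d with 3·d ≡ 1 (mod 81220). Apply the extended Euclidean algorithm:
81220 = 27073*3 + 1
3 = 3*1 + 0
Back-substitute:
1 = 81220 − 27073·3
So 3·(-27073) ≡ 1 (mod 81220), hence d ≡ -27073 ≡ 54147 (mod 81220).

54147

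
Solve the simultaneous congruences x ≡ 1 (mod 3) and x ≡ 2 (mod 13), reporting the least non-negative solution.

28

Write x = 1 + 3·k. Then 3·k ≡ 2 − 1 ≡ 1 (mod 13).
Need 3⁻¹ mod 13. Extended Euclid on (13, 3):
13 = 4×3 + 1
3 = 3×1 + 0
Back-substitute:
1 = 13 − 4·3
3⁻¹ ≡ 9 (mod 13), so k ≡ 9·1 ≡ 9 (mod 13).
x = 1 + 3·9 = 28.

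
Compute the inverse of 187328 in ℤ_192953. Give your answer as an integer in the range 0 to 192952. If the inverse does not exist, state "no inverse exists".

98346

Extended Euclidean algorithm:
192953 = 1×187328 + 5625
187328 = 33×5625 + 1703
5625 = 3×1703 + 516
1703 = 3×516 + 155
516 = 3×155 + 51
155 = 3×51 + 2
51 = 25×2 + 1
2 = 2×1 + 0
Since gcd(187328, 192953) = 1, back-substitute to write 1 as a combination:
1 = 51 − 25·2
1 = −25·155 + 76·51
1 = 76·516 − 253·155
1 = −253·1703 + 835·516
1 = 835·5625 − 2758·1703
1 = −2758·187328 + 91849·5625
1 = 91849·192953 − 94607·187328
So 187328·(-94607) ≡ 1 (mod 192953), and -94607 ≡ 98346 (mod 192953).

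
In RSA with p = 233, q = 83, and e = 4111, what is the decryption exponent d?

φ(n) = (p−1)(q−1) = 232·82 = 19024.
Need d with 4111·d ≡ 1 (mod 19024). Apply the extended Euclidean algorithm:
19024 = 4·4111 + 2580
4111 = 1·2580 + 1531
2580 = 1·1531 + 1049
1531 = 1·1049 + 482
1049 = 2·482 + 85
482 = 5·85 + 57
85 = 1·57 + 28
57 = 2·28 + 1
28 = 28·1 + 0
Back-substitute:
1 = 57 − 2·28
1 = −2·85 + 3·57
1 = 3·482 − 17·85
1 = −17·1049 + 37·482
1 = 37·1531 − 54·1049
1 = −54·2580 + 91·1531
1 = 91·4111 − 145·2580
1 = −145·19024 + 671·4111
So 4111·671 ≡ 1 (mod 19024), hence d = 671.

671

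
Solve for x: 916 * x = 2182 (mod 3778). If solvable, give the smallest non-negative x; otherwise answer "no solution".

First find gcd(916, 3778):
3778 = 4×916 + 114
916 = 8×114 + 4
114 = 28×4 + 2
4 = 2×2 + 0
gcd = 2 and 2 | 2182, so solutions exist. Divide through by 2: 458x ≡ 1091 (mod 1889).
Now find 458⁻¹ mod 1889:
1889 = 4·458 + 57
458 = 8·57 + 2
57 = 28·2 + 1
2 = 2·1 + 0
Back-substitute:
1 = 57 − 28·2
1 = −28·458 + 225·57
1 = 225·1889 − 928·458
So 458·(-928) ≡ 1 (mod 1889), i.e. 458⁻¹ ≡ 961.
Then x ≡ 961·1091 ≡ 56 (mod 1889); the smallest non-negative solution is x = 56.

56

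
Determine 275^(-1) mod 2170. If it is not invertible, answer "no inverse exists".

no inverse exists

Compute gcd(275, 2170):
2170 = 7×275 + 245
275 = 1×245 + 30
245 = 8×30 + 5
30 = 6×5 + 0
Since gcd = 5 > 1, 275 is not a unit mod 2170.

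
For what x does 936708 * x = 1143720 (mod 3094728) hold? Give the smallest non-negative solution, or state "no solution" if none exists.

First find gcd(936708, 3094728):
3094728 = 3·936708 + 284604
936708 = 3·284604 + 82896
284604 = 3·82896 + 35916
82896 = 2·35916 + 11064
35916 = 3·11064 + 2724
11064 = 4·2724 + 168
2724 = 16·168 + 36
168 = 4·36 + 24
36 = 1·24 + 12
24 = 2·12 + 0
gcd = 12 and 12 | 1143720, so solutions exist. Divide through by 12: 78059x ≡ 95310 (mod 257894).
Now find 78059⁻¹ mod 257894:
257894 = 3×78059 + 23717
78059 = 3×23717 + 6908
23717 = 3×6908 + 2993
6908 = 2×2993 + 922
2993 = 3×922 + 227
922 = 4×227 + 14
227 = 16×14 + 3
14 = 4×3 + 2
3 = 1×2 + 1
2 = 2×1 + 0
Back-substitute:
1 = 3 − 2
1 = −14 + 5·3
1 = 5·227 − 81·14
1 = −81·922 + 329·227
1 = 329·2993 − 1068·922
1 = −1068·6908 + 2465·2993
1 = 2465·23717 − 8463·6908
1 = −8463·78059 + 27854·23717
1 = 27854·257894 − 92025·78059
So 78059·(-92025) ≡ 1 (mod 257894), i.e. 78059⁻¹ ≡ 165869.
Then x ≡ 165869·95310 ≡ 72190 (mod 257894); the smallest non-negative solution is x = 72190.

72190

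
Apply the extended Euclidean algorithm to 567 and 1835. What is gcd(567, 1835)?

1

Apply Euclid's algorithm to 1835 and 567:
1835 = 3*567 + 134
567 = 4*134 + 31
134 = 4*31 + 10
31 = 3*10 + 1
10 = 10*1 + 0
gcd(567, 1835) = 1.
Working backward:
1 = 31 − 3·10
1 = −3·134 + 13·31
1 = 13·567 − 55·134
1 = −55·1835 + 178·567
So 1 = (-55)·1835 + (178)·567.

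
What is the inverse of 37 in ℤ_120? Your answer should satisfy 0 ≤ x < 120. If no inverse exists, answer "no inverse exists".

13

Apply the Euclidean algorithm to 120 and 37:
120 = 3*37 + 9
37 = 4*9 + 1
9 = 9*1 + 0
The gcd is 1. Working backward:
1 = 37 − 4·9
1 = −4·120 + 13·37
So 37·13 ≡ 1 (mod 120).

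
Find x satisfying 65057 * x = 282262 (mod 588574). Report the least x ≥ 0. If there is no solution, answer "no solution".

First find gcd(65057, 588574):
588574 = 9·65057 + 3061
65057 = 21·3061 + 776
3061 = 3·776 + 733
776 = 1·733 + 43
733 = 17·43 + 2
43 = 21·2 + 1
2 = 2·1 + 0
gcd = 1, so a unique solution mod 588574 exists.
Back-substitute for the Bézout coefficients:
1 = 43 − 21·2
1 = −21·733 + 358·43
1 = 358·776 − 379·733
1 = −379·3061 + 1495·776
1 = 1495·65057 − 31774·3061
1 = −31774·588574 + 287461·65057
So 65057·(287461) ≡ 1 (mod 588574), giving 65057⁻¹ ≡ 287461.
x ≡ 65057⁻¹·282262 ≡ 287461·282262 ≡ 270864 (mod 588574).

270864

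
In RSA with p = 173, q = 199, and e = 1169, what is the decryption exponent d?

φ(n) = (p−1)(q−1) = 172·198 = 34056.
Need d with 1169·d ≡ 1 (mod 34056). Apply the extended Euclidean algorithm:
34056 = 29*1169 + 155
1169 = 7*155 + 84
155 = 1*84 + 71
84 = 1*71 + 13
71 = 5*13 + 6
13 = 2*6 + 1
6 = 6*1 + 0
Back-substitute:
1 = 13 − 2·6
1 = −2·71 + 11·13
1 = 11·84 − 13·71
1 = −13·155 + 24·84
1 = 24·1169 − 181·155
1 = −181·34056 + 5273·1169
So 1169·5273 ≡ 1 (mod 34056), hence d = 5273.

5273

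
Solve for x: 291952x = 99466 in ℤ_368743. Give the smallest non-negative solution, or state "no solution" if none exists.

First find gcd(291952, 368743):
368743 = 1*291952 + 76791
291952 = 3*76791 + 61579
76791 = 1*61579 + 15212
61579 = 4*15212 + 731
15212 = 20*731 + 592
731 = 1*592 + 139
592 = 4*139 + 36
139 = 3*36 + 31
36 = 1*31 + 5
31 = 6*5 + 1
5 = 5*1 + 0
gcd = 1, so a unique solution mod 368743 exists.
Back-substitute for the Bézout coefficients:
1 = 31 − 6·5
1 = −6·36 + 7·31
1 = 7·139 − 27·36
1 = −27·592 + 115·139
1 = 115·731 − 142·592
1 = −142·15212 + 2955·731
1 = 2955·61579 − 11962·15212
1 = −11962·76791 + 14917·61579
1 = 14917·291952 − 56713·76791
1 = −56713·368743 + 71630·291952
So 291952·(71630) ≡ 1 (mod 368743), giving 291952⁻¹ ≡ 71630.
x ≡ 291952⁻¹·99466 ≡ 71630·99466 ≡ 266077 (mod 368743).

266077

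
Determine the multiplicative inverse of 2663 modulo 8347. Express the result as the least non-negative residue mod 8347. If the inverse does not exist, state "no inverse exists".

Extended Euclidean algorithm:
8347 = 3*2663 + 358
2663 = 7*358 + 157
358 = 2*157 + 44
157 = 3*44 + 25
44 = 1*25 + 19
25 = 1*19 + 6
19 = 3*6 + 1
6 = 6*1 + 0
Since gcd(2663, 8347) = 1, back-substitute to write 1 as a combination:
1 = 19 − 3·6
1 = −3·25 + 4·19
1 = 4·44 − 7·25
1 = −7·157 + 25·44
1 = 25·358 − 57·157
1 = −57·2663 + 424·358
1 = 424·8347 − 1329·2663
So 2663·(-1329) ≡ 1 (mod 8347), and -1329 ≡ 7018 (mod 8347).

7018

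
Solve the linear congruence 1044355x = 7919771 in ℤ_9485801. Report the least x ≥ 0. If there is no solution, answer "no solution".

gcd(1044355, 9485801):
9485801 = 9×1044355 + 86606
1044355 = 12×86606 + 5083
86606 = 17×5083 + 195
5083 = 26×195 + 13
195 = 15×13 + 0
gcd = 13, but 13 ∤ 7919771, so the congruence has no solution.

no solution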